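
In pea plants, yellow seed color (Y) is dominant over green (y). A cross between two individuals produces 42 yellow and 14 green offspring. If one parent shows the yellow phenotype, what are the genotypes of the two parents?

Observed offspring: 42 yellow, 14 green
The observed ratio simplifies to 3:1. Green (yy) offspring appear, so each parent must contribute one y allele. The parent stated to show yellow carries Y, so it is Yy. The other parent is then either Yy or yy: Yy × yy would give a 1:1 split, whereas Yy × Yy gives 3:1 — matching the data. So both parents are heterozygous (Yy × Yy).
Parent genotypes: Yy × Yy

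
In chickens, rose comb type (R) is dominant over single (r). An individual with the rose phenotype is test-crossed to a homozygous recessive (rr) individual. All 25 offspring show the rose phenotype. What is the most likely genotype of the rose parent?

Test cross: ? × rr
All offspring are rose.
If the unknown parent were heterozygous (Rr), about half of 25 offspring would be single; none are. The unknown parent is most likely homozygous dominant (RR).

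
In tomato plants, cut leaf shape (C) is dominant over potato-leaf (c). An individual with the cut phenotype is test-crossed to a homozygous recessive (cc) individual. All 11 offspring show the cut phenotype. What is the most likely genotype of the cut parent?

Test cross: ? × cc
All offspring are cut.
If the unknown parent were heterozygous (Cc), about half of 11 offspring would be potato-leaf; none are. The unknown parent is most likely homozygous dominant (CC).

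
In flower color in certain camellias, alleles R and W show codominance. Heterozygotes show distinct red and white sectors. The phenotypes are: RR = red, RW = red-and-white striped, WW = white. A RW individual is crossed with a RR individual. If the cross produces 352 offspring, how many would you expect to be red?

Punnett square for RW × RR:
Offspring genotypes: 2 RR, 2 RW
Phenotype counts: 2 red, 2 red-and-white striped
red: 2 out of 4 → fraction 1/2
Expected count = 1/2 × 352 = 176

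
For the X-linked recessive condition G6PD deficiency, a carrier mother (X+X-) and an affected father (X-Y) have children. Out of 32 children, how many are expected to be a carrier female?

Cross: X+X- × X-Y
Offspring: 1 X+X-, 1 X+Y, 1 X-X-, 1 X-Y
Probability of a carrier female: 1/4
Expected count = 1/4 × 32 = 8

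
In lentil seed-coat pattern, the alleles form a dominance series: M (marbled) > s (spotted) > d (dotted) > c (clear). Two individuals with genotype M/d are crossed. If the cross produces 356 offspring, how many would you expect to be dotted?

Cross: M/d × M/d
Allele dominance: M > s > d > c
Offspring genotypes: 1 M/M, 2 M/d, 1 d/d
Phenotype counts: 3 marbled, 1 dotted
dotted: 1 out of 4 → fraction 1/4
Expected count = 1/4 × 356 = 89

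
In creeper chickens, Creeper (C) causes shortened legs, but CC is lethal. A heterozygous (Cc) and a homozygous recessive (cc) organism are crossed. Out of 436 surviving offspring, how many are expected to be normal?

Cross: Cc × cc
Punnett square offspring (before lethality): 2 Cc, 2 cc
No CC offspring are produced in this cross.
normal: 2 out of 4 → fraction 1/2
Expected count = 1/2 × 436 = 218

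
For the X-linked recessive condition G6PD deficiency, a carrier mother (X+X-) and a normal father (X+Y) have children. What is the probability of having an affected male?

Cross: X+X- × X+Y
Offspring: 1 X+X+, 1 X+Y, 1 X+X-, 1 X-Y
Probability of an affected male: 1/4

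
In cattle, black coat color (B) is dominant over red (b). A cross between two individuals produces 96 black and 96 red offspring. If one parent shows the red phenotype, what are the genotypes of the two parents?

Observed offspring: 96 black, 96 red
The observed ratio simplifies to 1:1. One parent shows red, so its genotype must be bb. A 1:1 offspring split requires the other parent to be heterozygous (Bb).
Parent genotypes: bb × Bb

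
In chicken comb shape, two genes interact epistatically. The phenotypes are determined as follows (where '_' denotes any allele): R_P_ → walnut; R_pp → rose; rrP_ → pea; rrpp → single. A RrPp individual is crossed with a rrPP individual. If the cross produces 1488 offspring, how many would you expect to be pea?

Cross: RrPp × rrPP — consider each gene separately:
R gene: Rr × rr → 2 Rr, 2 rr → 2 R_ : 2 rr (out of 4)
P gene: Pp × PP → 2 PP, 2 Pp → 4 P_ (out of 4)
Genotype classes (out of 4 × 4 = 16): R_P_ = 2×4 = 8; rrP_ = 2×4 = 8
Apply the phenotype rules: R_P_ (8) → walnut; rrP_ (8) → pea
Phenotype counts (out of 16): 8 walnut, 8 pea
pea: 8 out of 16 → fraction 1/2
Expected count = 1/2 × 1488 = 744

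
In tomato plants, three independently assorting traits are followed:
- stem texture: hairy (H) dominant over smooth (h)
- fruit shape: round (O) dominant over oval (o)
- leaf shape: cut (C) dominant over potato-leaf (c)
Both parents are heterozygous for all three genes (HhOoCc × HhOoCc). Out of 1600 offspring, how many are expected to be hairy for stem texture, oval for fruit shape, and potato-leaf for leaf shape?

Trihybrid cross: HhOoCc × HhOoCc
Each trait segregates independently with a 3:1 phenotypic ratio, so each gene contributes 3/4 (dominant) or 1/4 (recessive).
Target: hairy (stem texture), oval (fruit shape), potato-leaf (leaf shape)
Probability = product of independent per-trait probabilities
= 3/4 × 1/4 × 1/4 = 3/64
Expected count = 3/64 × 1600 = 75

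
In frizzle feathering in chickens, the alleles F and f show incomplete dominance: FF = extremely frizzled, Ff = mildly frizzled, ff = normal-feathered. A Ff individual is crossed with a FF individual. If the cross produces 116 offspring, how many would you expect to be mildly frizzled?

Punnett square for Ff × FF:
Offspring genotypes: 2 FF, 2 Ff
Phenotype counts: 2 extremely frizzled, 2 mildly frizzled
mildly frizzled: 2 out of 4 → fraction 1/2
Expected count = 1/2 × 116 = 58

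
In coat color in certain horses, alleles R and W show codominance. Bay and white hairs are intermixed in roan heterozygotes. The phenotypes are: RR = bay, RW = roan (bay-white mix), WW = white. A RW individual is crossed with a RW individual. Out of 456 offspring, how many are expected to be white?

Punnett square for RW × RW:
Offspring genotypes: 1 RR, 2 RW, 1 WW
Phenotype counts: 1 bay, 2 roan (bay-white mix), 1 white
white: 1 out of 4 → fraction 1/4
Expected count = 1/4 × 456 = 114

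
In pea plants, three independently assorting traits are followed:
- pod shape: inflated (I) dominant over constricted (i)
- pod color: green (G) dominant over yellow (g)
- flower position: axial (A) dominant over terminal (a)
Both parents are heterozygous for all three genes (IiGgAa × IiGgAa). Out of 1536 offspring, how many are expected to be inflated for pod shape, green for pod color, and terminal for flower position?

Trihybrid cross: IiGgAa × IiGgAa
Each trait segregates independently with a 3:1 phenotypic ratio, so each gene contributes 3/4 (dominant) or 1/4 (recessive).
Target: inflated (pod shape), green (pod color), terminal (flower position)
Probability = product of independent per-trait probabilities
= 3/4 × 3/4 × 1/4 = 9/64
Expected count = 9/64 × 1536 = 216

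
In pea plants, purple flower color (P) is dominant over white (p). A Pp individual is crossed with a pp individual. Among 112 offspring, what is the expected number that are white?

Punnett square for Pp × pp:
Offspring genotypes: 2 Pp, 2 pp
purple: 2, white: 2
white: 2 out of 4 → fraction 1/2
Expected count = 1/2 × 112 = 56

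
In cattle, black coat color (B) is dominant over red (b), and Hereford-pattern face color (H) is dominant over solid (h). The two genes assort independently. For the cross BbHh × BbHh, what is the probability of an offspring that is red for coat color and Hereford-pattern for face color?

Dihybrid cross BbHh × BbHh — consider each gene separately:
coat color: Bb × Bb → 1 BB, 2 Bb, 1 bb → 3 B_ : 1 bb (out of 4)
face color: Hh × Hh → 1 HH, 2 Hh, 1 hh → 3 H_ : 1 hh (out of 4)
Looking for: red (bb) and Hereford-pattern (H_)
P(red) = 1/4, P(Hereford-pattern) = 3/4
P(both) = 1/4 × 3/4 = 3/16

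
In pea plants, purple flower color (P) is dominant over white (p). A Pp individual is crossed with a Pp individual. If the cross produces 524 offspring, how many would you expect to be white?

Punnett square for Pp × Pp:
Offspring genotypes: 1 PP, 2 Pp, 1 pp
purple: 3, white: 1
white: 1 out of 4 → fraction 1/4
Expected count = 1/4 × 524 = 131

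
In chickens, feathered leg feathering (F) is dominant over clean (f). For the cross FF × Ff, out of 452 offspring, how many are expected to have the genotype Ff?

Punnett square for FF × Ff:
Offspring genotypes: 2 FF, 2 Ff
Total offspring: 4
Count with target: 2
Probability: 2/4 = 1/2
Expected count = 1/2 × 452 = 226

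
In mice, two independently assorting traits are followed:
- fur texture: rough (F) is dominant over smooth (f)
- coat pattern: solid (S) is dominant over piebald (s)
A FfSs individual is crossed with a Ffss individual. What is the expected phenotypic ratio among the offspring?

Dihybrid cross FfSs × Ffss — consider each gene separately:
fur texture: Ff × Ff → 1 FF, 2 Ff, 1 ff → 3 F_ : 1 ff (out of 4)
coat pattern: Ss × ss → 2 Ss, 2 ss → 2 S_ : 2 ss (out of 4)
Combine (counts out of 4 × 4 = 16): rough/solid (F_S_) = 3×2 = 6; rough/piebald (F_ss) = 3×2 = 6; smooth/solid (ffS_) = 1×2 = 2; smooth/piebald (ffss) = 1×2 = 2
Phenotype counts (out of 16): 6 rough/solid, 6 rough/piebald, 2 smooth/solid, 2 smooth/piebald
Ratio: 3 rough/solid : 3 rough/piebald : 1 smooth/solid : 1 smooth/piebald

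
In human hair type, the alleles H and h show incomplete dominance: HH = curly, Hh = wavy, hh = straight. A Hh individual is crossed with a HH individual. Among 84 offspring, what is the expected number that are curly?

Punnett square for Hh × HH:
Offspring genotypes: 2 HH, 2 Hh
Phenotype counts: 2 curly, 2 wavy
curly: 2 out of 4 → fraction 1/2
Expected count = 1/2 × 84 = 42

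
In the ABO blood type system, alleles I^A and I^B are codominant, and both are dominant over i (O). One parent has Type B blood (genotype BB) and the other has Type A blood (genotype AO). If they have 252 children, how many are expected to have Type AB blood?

Cross: BB × AO
Possible offspring genotypes: 2 AB, 2 BO
Blood type counts: 2 Type AB, 2 Type B
Probability of Type AB: 2/4 = 1/2
Expected count = 1/2 × 252 = 126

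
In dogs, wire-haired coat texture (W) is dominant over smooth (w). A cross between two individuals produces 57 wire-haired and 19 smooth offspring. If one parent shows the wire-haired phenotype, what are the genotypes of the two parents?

Observed offspring: 57 wire-haired, 19 smooth
The observed ratio simplifies to 3:1. Smooth (ww) offspring appear, so each parent must contribute one w allele. The parent stated to show wire-haired carries W, so it is Ww. The other parent is then either Ww or ww: Ww × ww would give a 1:1 split, whereas Ww × Ww gives 3:1 — matching the data. So both parents are heterozygous (Ww × Ww).
Parent genotypes: Ww × Ww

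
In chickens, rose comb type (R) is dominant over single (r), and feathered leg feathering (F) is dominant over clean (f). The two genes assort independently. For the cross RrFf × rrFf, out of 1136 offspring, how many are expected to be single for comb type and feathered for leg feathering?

Dihybrid cross RrFf × rrFf — consider each gene separately:
comb type: Rr × rr → 2 Rr, 2 rr → 2 R_ : 2 rr (out of 4)
leg feathering: Ff × Ff → 1 FF, 2 Ff, 1 ff → 3 F_ : 1 ff (out of 4)
Looking for: single (rr) and feathered (F_)
P(single) = 2/4, P(feathered) = 3/4
P(both) = 2/4 × 3/4 = 6/16 = 3/8
Expected count = 3/8 × 1136 = 426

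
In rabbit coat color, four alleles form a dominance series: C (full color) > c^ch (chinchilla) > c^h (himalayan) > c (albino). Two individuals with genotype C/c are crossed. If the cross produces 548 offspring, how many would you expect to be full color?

Cross: C/c × C/c
Allele dominance: C > c^ch > c^h > c
Offspring genotypes: 1 C/C, 2 C/c, 1 c/c
Phenotype counts: 3 full color, 1 albino
full color: 3 out of 4 → fraction 3/4
Expected count = 3/4 × 548 = 411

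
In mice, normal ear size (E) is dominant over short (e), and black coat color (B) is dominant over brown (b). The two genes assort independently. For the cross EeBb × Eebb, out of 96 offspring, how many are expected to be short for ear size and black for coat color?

Dihybrid cross EeBb × Eebb — consider each gene separately:
ear size: Ee × Ee → 1 EE, 2 Ee, 1 ee → 3 E_ : 1 ee (out of 4)
coat color: Bb × bb → 2 Bb, 2 bb → 2 B_ : 2 bb (out of 4)
Looking for: short (ee) and black (B_)
P(short) = 1/4, P(black) = 2/4
P(both) = 1/4 × 2/4 = 2/16 = 1/8
Expected count = 1/8 × 96 = 12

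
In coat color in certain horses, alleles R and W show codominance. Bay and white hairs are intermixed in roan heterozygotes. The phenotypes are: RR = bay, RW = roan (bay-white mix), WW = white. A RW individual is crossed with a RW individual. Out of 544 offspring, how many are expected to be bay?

Punnett square for RW × RW:
Offspring genotypes: 1 RR, 2 RW, 1 WW
Phenotype counts: 1 bay, 2 roan (bay-white mix), 1 white
bay: 1 out of 4 → fraction 1/4
Expected count = 1/4 × 544 = 136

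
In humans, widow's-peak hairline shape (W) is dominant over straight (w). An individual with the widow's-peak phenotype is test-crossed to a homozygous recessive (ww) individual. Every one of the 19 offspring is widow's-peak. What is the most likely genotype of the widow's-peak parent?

Test cross: ? × ww
All offspring are widow's-peak.
If the unknown parent were heterozygous (Ww), about half of 19 offspring would be straight; none are. The unknown parent is most likely homozygous dominant (WW).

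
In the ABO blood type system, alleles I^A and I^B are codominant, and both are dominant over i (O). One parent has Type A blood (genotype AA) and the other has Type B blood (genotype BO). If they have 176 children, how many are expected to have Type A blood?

Cross: AA × BO
Possible offspring genotypes: 2 AB, 2 AO
Blood type counts: 2 Type AB, 2 Type A
Probability of Type A: 2/4 = 1/2
Expected count = 1/2 × 176 = 88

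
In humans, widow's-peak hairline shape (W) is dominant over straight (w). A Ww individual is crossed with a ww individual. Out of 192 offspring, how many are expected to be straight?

Punnett square for Ww × ww:
Offspring genotypes: 2 Ww, 2 ww
widow's-peak: 2, straight: 2
straight: 2 out of 4 → fraction 1/2
Expected count = 1/2 × 192 = 96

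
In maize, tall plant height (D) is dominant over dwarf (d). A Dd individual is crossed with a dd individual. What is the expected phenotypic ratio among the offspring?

Punnett square for Dd × dd:
Offspring genotypes: 2 Dd, 2 dd
tall: 2, dwarf: 2
Ratio: 1:1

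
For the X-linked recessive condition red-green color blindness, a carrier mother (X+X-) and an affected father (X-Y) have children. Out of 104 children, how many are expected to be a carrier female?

Cross: X+X- × X-Y
Offspring: 1 X+X-, 1 X+Y, 1 X-X-, 1 X-Y
Probability of a carrier female: 1/4
Expected count = 1/4 × 104 = 26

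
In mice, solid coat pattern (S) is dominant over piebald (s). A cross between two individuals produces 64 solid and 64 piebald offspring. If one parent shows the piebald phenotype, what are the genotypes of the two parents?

Observed offspring: 64 solid, 64 piebald
The observed ratio simplifies to 1:1. One parent shows piebald, so its genotype must be ss. A 1:1 offspring split requires the other parent to be heterozygous (Ss).
Parent genotypes: ss × Ss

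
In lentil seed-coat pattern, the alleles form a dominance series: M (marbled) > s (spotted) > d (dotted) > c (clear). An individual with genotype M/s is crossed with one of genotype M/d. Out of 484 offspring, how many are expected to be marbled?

Cross: M/s × M/d
Allele dominance: M > s > d > c
Offspring genotypes: 1 M/M, 1 M/d, 1 M/s, 1 s/d
Phenotype counts: 3 marbled, 1 spotted
marbled: 3 out of 4 → fraction 3/4
Expected count = 3/4 × 484 = 363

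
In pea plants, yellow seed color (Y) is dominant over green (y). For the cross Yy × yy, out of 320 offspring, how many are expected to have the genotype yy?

Punnett square for Yy × yy:
Offspring genotypes: 2 Yy, 2 yy
Total offspring: 4
Count with target: 2
Probability: 2/4 = 1/2
Expected count = 1/2 × 320 = 160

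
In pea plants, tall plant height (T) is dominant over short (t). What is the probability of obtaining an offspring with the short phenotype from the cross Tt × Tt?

Punnett square for Tt × Tt:
Offspring genotypes: 1 TT, 2 Tt, 1 tt
Total offspring: 4
Count with target: 1
Probability: 1/4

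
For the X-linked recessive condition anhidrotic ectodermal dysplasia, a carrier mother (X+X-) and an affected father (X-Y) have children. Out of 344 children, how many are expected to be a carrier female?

Cross: X+X- × X-Y
Offspring: 1 X+X-, 1 X+Y, 1 X-X-, 1 X-Y
Probability of a carrier female: 1/4
Expected count = 1/4 × 344 = 86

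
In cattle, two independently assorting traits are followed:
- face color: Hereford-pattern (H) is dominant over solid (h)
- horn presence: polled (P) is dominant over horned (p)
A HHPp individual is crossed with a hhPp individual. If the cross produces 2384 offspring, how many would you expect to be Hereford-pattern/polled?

Dihybrid cross HHPp × hhPp — consider each gene separately:
face color: HH × hh → 4 Hh → 4 H_ (out of 4)
horn presence: Pp × Pp → 1 PP, 2 Pp, 1 pp → 3 P_ : 1 pp (out of 4)
Combine (counts out of 4 × 4 = 16): Hereford-pattern/polled (H_P_) = 4×3 = 12; Hereford-pattern/horned (H_pp) = 4×1 = 4
Phenotype counts (out of 16): 12 Hereford-pattern/polled, 4 Hereford-pattern/horned
Hereford-pattern/polled: 12 out of 16 → fraction 3/4
Expected count = 3/4 × 2384 = 1788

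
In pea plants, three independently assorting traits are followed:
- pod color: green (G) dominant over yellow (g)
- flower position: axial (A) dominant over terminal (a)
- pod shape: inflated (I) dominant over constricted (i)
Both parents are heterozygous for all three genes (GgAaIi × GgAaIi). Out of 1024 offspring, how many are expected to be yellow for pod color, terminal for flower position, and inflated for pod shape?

Trihybrid cross: GgAaIi × GgAaIi
Each trait segregates independently with a 3:1 phenotypic ratio, so each gene contributes 3/4 (dominant) or 1/4 (recessive).
Target: yellow (pod color), terminal (flower position), inflated (pod shape)
Probability = product of independent per-trait probabilities
= 1/4 × 1/4 × 3/4 = 3/64
Expected count = 3/64 × 1024 = 48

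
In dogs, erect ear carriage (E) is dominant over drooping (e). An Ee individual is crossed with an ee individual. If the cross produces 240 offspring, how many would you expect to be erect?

Punnett square for Ee × ee:
Offspring genotypes: 2 Ee, 2 ee
erect: 2, drooping: 2
erect: 2 out of 4 → fraction 1/2
Expected count = 1/2 × 240 = 120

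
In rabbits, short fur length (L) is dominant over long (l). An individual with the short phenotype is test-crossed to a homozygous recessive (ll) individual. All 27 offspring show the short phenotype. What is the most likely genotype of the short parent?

Test cross: ? × ll
All offspring are short.
If the unknown parent were heterozygous (Ll), about half of 27 offspring would be long; none are. The unknown parent is most likely homozygous dominant (LL).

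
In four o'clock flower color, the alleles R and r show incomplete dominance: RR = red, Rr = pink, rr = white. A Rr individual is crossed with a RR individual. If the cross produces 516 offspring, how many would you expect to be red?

Punnett square for Rr × RR:
Offspring genotypes: 2 RR, 2 Rr
Phenotype counts: 2 red, 2 pink
red: 2 out of 4 → fraction 1/2
Expected count = 1/2 × 516 = 258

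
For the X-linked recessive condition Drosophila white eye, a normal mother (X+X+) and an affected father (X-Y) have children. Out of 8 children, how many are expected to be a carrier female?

Cross: X+X+ × X-Y
Offspring: 2 X+X-, 2 X+Y
Probability of a carrier female: 2/4 = 1/2
Expected count = 1/2 × 8 = 4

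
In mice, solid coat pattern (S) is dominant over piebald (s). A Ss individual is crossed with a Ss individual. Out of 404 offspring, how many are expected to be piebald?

Punnett square for Ss × Ss:
Offspring genotypes: 1 SS, 2 Ss, 1 ss
solid: 3, piebald: 1
piebald: 1 out of 4 → fraction 1/4
Expected count = 1/4 × 404 = 101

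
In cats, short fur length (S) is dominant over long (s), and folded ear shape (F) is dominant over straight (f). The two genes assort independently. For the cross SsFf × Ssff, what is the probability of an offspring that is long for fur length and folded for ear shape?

Dihybrid cross SsFf × Ssff — consider each gene separately:
fur length: Ss × Ss → 1 SS, 2 Ss, 1 ss → 3 S_ : 1 ss (out of 4)
ear shape: Ff × ff → 2 Ff, 2 ff → 2 F_ : 2 ff (out of 4)
Looking for: long (ss) and folded (F_)
P(long) = 1/4, P(folded) = 2/4
P(both) = 1/4 × 2/4 = 2/16 = 1/8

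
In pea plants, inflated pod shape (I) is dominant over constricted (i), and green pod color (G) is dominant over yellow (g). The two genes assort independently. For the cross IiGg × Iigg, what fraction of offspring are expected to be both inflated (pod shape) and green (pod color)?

Dihybrid cross IiGg × Iigg — consider each gene separately:
pod shape: Ii × Ii → 1 II, 2 Ii, 1 ii → 3 I_ : 1 ii (out of 4)
pod color: Gg × gg → 2 Gg, 2 gg → 2 G_ : 2 gg (out of 4)
Looking for: inflated (I_) and green (G_)
P(inflated) = 3/4, P(green) = 2/4
P(both) = 3/4 × 2/4 = 6/16 = 3/8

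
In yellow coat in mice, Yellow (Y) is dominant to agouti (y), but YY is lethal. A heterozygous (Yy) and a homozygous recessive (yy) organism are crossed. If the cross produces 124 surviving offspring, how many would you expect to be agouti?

Cross: Yy × yy
Punnett square offspring (before lethality): 2 Yy, 2 yy
No YY offspring are produced in this cross.
agouti: 2 out of 4 → fraction 1/2
Expected count = 1/2 × 124 = 62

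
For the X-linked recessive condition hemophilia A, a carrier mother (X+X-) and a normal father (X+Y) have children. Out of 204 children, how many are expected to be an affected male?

Cross: X+X- × X+Y
Offspring: 1 X+X+, 1 X+Y, 1 X+X-, 1 X-Y
Probability of an affected male: 1/4
Expected count = 1/4 × 204 = 51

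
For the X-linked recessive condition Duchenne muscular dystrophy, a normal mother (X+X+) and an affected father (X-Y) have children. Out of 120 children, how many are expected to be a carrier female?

Cross: X+X+ × X-Y
Offspring: 2 X+X-, 2 X+Y
Probability of a carrier female: 2/4 = 1/2
Expected count = 1/2 × 120 = 60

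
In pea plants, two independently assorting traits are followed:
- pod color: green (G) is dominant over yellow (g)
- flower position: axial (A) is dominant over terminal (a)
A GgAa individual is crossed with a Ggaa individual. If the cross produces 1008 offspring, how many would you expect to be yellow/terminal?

Dihybrid cross GgAa × Ggaa — consider each gene separately:
pod color: Gg × Gg → 1 GG, 2 Gg, 1 gg → 3 G_ : 1 gg (out of 4)
flower position: Aa × aa → 2 Aa, 2 aa → 2 A_ : 2 aa (out of 4)
Combine (counts out of 4 × 4 = 16): green/axial (G_A_) = 3×2 = 6; green/terminal (G_aa) = 3×2 = 6; yellow/axial (ggA_) = 1×2 = 2; yellow/terminal (ggaa) = 1×2 = 2
Phenotype counts (out of 16): 6 green/axial, 6 green/terminal, 2 yellow/axial, 2 yellow/terminal
yellow/terminal: 2 out of 16 → fraction 1/8
Expected count = 1/8 × 1008 = 126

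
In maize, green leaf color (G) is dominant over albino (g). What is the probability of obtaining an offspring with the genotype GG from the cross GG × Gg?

Punnett square for GG × Gg:
Offspring genotypes: 2 GG, 2 Gg
Total offspring: 4
Count with target: 2
Probability: 2/4 = 1/2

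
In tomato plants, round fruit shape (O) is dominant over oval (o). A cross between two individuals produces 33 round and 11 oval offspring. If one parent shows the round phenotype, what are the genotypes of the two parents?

Observed offspring: 33 round, 11 oval
The observed ratio simplifies to 3:1. Oval (oo) offspring appear, so each parent must contribute one o allele. The parent stated to show round carries O, so it is Oo. The other parent is then either Oo or oo: Oo × oo would give a 1:1 split, whereas Oo × Oo gives 3:1 — matching the data. So both parents are heterozygous (Oo × Oo).
Parent genotypes: Oo × Oo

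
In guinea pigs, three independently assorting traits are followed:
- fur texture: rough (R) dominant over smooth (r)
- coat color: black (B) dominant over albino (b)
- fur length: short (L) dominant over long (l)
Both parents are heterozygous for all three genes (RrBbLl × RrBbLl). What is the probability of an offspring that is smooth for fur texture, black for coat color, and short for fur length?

Trihybrid cross: RrBbLl × RrBbLl
Each trait segregates independently with a 3:1 phenotypic ratio, so each gene contributes 3/4 (dominant) or 1/4 (recessive).
Target: smooth (fur texture), black (coat color), short (fur length)
Probability = product of independent per-trait probabilities
= 1/4 × 3/4 × 3/4 = 9/64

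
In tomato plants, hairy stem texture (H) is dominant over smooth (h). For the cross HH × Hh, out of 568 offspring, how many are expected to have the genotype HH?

Punnett square for HH × Hh:
Offspring genotypes: 2 HH, 2 Hh
Total offspring: 4
Count with target: 2
Probability: 2/4 = 1/2
Expected count = 1/2 × 568 = 284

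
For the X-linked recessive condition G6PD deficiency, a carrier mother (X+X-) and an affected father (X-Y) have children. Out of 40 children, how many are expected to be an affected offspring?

Cross: X+X- × X-Y
Offspring: 1 X+X-, 1 X+Y, 1 X-X-, 1 X-Y
Probability of an affected offspring: 2/4 = 1/2
Expected count = 1/2 × 40 = 20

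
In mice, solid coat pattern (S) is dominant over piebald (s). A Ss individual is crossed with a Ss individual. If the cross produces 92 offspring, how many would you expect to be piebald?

Punnett square for Ss × Ss:
Offspring genotypes: 1 SS, 2 Ss, 1 ss
solid: 3, piebald: 1
piebald: 1 out of 4 → fraction 1/4
Expected count = 1/4 × 92 = 23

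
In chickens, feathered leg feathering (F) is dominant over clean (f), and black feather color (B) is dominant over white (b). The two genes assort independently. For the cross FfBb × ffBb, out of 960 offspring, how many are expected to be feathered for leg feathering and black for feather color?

Dihybrid cross FfBb × ffBb — consider each gene separately:
leg feathering: Ff × ff → 2 Ff, 2 ff → 2 F_ : 2 ff (out of 4)
feather color: Bb × Bb → 1 BB, 2 Bb, 1 bb → 3 B_ : 1 bb (out of 4)
Looking for: feathered (F_) and black (B_)
P(feathered) = 2/4, P(black) = 3/4
P(both) = 2/4 × 3/4 = 6/16 = 3/8
Expected count = 3/8 × 960 = 360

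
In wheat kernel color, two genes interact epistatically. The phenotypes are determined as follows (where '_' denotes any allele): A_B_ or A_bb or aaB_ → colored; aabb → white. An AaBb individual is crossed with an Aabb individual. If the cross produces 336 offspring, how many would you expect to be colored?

Cross: AaBb × Aabb — consider each gene separately:
A gene: Aa × Aa → 1 AA, 2 Aa, 1 aa → 3 A_ : 1 aa (out of 4)
B gene: Bb × bb → 2 Bb, 2 bb → 2 B_ : 2 bb (out of 4)
Genotype classes (out of 4 × 4 = 16): A_B_ = 3×2 = 6; A_bb = 3×2 = 6; aaB_ = 1×2 = 2; aabb = 1×2 = 2
Apply the phenotype rules: A_B_ (6) + A_bb (6) + aaB_ (2) → colored; aabb (2) → white
Phenotype counts (out of 16): 14 colored, 2 white
colored: 14 out of 16 → fraction 7/8
Expected count = 7/8 × 336 = 294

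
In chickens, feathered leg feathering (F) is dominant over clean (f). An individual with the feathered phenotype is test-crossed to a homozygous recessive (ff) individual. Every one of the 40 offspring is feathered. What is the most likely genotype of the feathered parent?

Test cross: ? × ff
All offspring are feathered.
If the unknown parent were heterozygous (Ff), about half of 40 offspring would be clean; none are. The unknown parent is most likely homozygous dominant (FF).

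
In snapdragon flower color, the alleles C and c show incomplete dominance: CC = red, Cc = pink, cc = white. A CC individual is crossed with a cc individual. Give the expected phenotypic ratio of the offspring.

Punnett square for CC × cc:
Offspring genotypes: 4 Cc
Phenotype counts: 4 pink
Ratio: all pink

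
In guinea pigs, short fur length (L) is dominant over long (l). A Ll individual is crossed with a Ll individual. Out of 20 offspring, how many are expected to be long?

Punnett square for Ll × Ll:
Offspring genotypes: 1 LL, 2 Ll, 1 ll
short: 3, long: 1
long: 1 out of 4 → fraction 1/4
Expected count = 1/4 × 20 = 5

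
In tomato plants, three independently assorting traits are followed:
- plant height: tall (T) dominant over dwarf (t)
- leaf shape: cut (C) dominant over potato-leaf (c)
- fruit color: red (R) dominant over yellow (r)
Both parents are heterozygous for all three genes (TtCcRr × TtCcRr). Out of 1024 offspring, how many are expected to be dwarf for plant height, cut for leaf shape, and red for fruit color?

Trihybrid cross: TtCcRr × TtCcRr
Each trait segregates independently with a 3:1 phenotypic ratio, so each gene contributes 3/4 (dominant) or 1/4 (recessive).
Target: dwarf (plant height), cut (leaf shape), red (fruit color)
Probability = product of independent per-trait probabilities
= 1/4 × 3/4 × 3/4 = 9/64
Expected count = 9/64 × 1024 = 144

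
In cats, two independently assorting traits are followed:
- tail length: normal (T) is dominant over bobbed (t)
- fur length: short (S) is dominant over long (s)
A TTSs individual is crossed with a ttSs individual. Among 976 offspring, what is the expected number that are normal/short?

Dihybrid cross TTSs × ttSs — consider each gene separately:
tail length: TT × tt → 4 Tt → 4 T_ (out of 4)
fur length: Ss × Ss → 1 SS, 2 Ss, 1 ss → 3 S_ : 1 ss (out of 4)
Combine (counts out of 4 × 4 = 16): normal/short (T_S_) = 4×3 = 12; normal/long (T_ss) = 4×1 = 4
Phenotype counts (out of 16): 12 normal/short, 4 normal/long
normal/short: 12 out of 16 → fraction 3/4
Expected count = 3/4 × 976 = 732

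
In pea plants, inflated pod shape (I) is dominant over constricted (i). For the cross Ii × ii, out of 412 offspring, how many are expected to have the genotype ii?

Punnett square for Ii × ii:
Offspring genotypes: 2 Ii, 2 ii
Total offspring: 4
Count with target: 2
Probability: 2/4 = 1/2
Expected count = 1/2 × 412 = 206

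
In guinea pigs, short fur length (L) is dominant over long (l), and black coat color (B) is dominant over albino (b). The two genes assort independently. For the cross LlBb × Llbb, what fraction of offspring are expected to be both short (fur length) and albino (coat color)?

Dihybrid cross LlBb × Llbb — consider each gene separately:
fur length: Ll × Ll → 1 LL, 2 Ll, 1 ll → 3 L_ : 1 ll (out of 4)
coat color: Bb × bb → 2 Bb, 2 bb → 2 B_ : 2 bb (out of 4)
Looking for: short (L_) and albino (bb)
P(short) = 3/4, P(albino) = 2/4
P(both) = 3/4 × 2/4 = 6/16 = 3/8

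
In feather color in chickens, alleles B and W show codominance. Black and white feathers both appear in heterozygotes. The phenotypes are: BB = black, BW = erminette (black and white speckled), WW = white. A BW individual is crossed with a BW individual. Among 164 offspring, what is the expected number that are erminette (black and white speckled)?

Punnett square for BW × BW:
Offspring genotypes: 1 BB, 2 BW, 1 WW
Phenotype counts: 1 black, 2 erminette (black and white speckled), 1 white
erminette (black and white speckled): 2 out of 4 → fraction 1/2
Expected count = 1/2 × 164 = 82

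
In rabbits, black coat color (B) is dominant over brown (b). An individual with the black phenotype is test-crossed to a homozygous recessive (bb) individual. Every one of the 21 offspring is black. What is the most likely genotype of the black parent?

Test cross: ? × bb
All offspring are black.
If the unknown parent were heterozygous (Bb), about half of 21 offspring would be brown; none are. The unknown parent is most likely homozygous dominant (BB).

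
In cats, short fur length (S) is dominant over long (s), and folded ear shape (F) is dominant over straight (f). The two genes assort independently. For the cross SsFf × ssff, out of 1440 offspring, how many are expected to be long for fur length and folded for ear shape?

Dihybrid cross SsFf × ssff — consider each gene separately:
fur length: Ss × ss → 2 Ss, 2 ss → 2 S_ : 2 ss (out of 4)
ear shape: Ff × ff → 2 Ff, 2 ff → 2 F_ : 2 ff (out of 4)
Looking for: long (ss) and folded (F_)
P(long) = 2/4, P(folded) = 2/4
P(both) = 2/4 × 2/4 = 4/16 = 1/4
Expected count = 1/4 × 1440 = 360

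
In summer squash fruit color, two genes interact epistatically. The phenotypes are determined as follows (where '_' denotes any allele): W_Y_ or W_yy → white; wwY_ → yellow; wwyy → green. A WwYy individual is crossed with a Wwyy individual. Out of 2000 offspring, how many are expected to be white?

Cross: WwYy × Wwyy — consider each gene separately:
W gene: Ww × Ww → 1 WW, 2 Ww, 1 ww → 3 W_ : 1 ww (out of 4)
Y gene: Yy × yy → 2 Yy, 2 yy → 2 Y_ : 2 yy (out of 4)
Genotype classes (out of 4 × 4 = 16): W_Y_ = 3×2 = 6; W_yy = 3×2 = 6; wwY_ = 1×2 = 2; wwyy = 1×2 = 2
Apply the phenotype rules: W_Y_ (6) + W_yy (6) → white; wwY_ (2) → yellow; wwyy (2) → green
Phenotype counts (out of 16): 12 white, 2 yellow, 2 green
white: 12 out of 16 → fraction 3/4
Expected count = 3/4 × 2000 = 1500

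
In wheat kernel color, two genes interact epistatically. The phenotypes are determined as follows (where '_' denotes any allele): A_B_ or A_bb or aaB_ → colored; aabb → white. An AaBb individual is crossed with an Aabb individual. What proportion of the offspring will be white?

Cross: AaBb × Aabb — consider each gene separately:
A gene: Aa × Aa → 1 AA, 2 Aa, 1 aa → 3 A_ : 1 aa (out of 4)
B gene: Bb × bb → 2 Bb, 2 bb → 2 B_ : 2 bb (out of 4)
Genotype classes (out of 4 × 4 = 16): A_B_ = 3×2 = 6; A_bb = 3×2 = 6; aaB_ = 1×2 = 2; aabb = 1×2 = 2
Apply the phenotype rules: A_B_ (6) + A_bb (6) + aaB_ (2) → colored; aabb (2) → white
Phenotype counts (out of 16): 14 colored, 2 white
white: 2 out of 16
Probability: 2/16 = 1/8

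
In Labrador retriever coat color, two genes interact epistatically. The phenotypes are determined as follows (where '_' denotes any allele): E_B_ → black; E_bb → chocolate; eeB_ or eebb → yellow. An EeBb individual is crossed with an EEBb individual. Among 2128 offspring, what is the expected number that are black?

Cross: EeBb × EEBb — consider each gene separately:
E gene: Ee × EE → 2 EE, 2 Ee → 4 E_ (out of 4)
B gene: Bb × Bb → 1 BB, 2 Bb, 1 bb → 3 B_ : 1 bb (out of 4)
Genotype classes (out of 4 × 4 = 16): E_B_ = 4×3 = 12; E_bb = 4×1 = 4
Apply the phenotype rules: E_B_ (12) → black; E_bb (4) → chocolate
Phenotype counts (out of 16): 12 black, 4 chocolate
black: 12 out of 16 → fraction 3/4
Expected count = 3/4 × 2128 = 1596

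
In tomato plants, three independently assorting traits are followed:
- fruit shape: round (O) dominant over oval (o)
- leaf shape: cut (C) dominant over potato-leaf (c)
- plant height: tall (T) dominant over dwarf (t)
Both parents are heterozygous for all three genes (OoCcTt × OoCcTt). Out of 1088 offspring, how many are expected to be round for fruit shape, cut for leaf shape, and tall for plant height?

Trihybrid cross: OoCcTt × OoCcTt
Each trait segregates independently with a 3:1 phenotypic ratio, so each gene contributes 3/4 (dominant) or 1/4 (recessive).
Target: round (fruit shape), cut (leaf shape), tall (plant height)
Probability = product of independent per-trait probabilities
= 3/4 × 3/4 × 3/4 = 27/64
Expected count = 27/64 × 1088 = 459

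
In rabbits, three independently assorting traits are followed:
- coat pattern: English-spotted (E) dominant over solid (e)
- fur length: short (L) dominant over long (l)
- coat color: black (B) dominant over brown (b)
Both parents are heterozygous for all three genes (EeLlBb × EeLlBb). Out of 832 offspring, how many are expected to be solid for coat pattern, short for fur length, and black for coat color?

Trihybrid cross: EeLlBb × EeLlBb
Each trait segregates independently with a 3:1 phenotypic ratio, so each gene contributes 3/4 (dominant) or 1/4 (recessive).
Target: solid (coat pattern), short (fur length), black (coat color)
Probability = product of independent per-trait probabilities
= 1/4 × 3/4 × 3/4 = 9/64
Expected count = 9/64 × 832 = 117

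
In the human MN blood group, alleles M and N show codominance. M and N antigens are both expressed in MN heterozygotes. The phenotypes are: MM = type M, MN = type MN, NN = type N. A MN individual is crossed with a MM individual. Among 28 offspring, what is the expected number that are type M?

Punnett square for MN × MM:
Offspring genotypes: 2 MM, 2 MN
Phenotype counts: 2 type M, 2 type MN
type M: 2 out of 4 → fraction 1/2
Expected count = 1/2 × 28 = 14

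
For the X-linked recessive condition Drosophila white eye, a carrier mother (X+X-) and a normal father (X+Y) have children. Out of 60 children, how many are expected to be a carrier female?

Cross: X+X- × X+Y
Offspring: 1 X+X+, 1 X+Y, 1 X+X-, 1 X-Y
Probability of a carrier female: 1/4
Expected count = 1/4 × 60 = 15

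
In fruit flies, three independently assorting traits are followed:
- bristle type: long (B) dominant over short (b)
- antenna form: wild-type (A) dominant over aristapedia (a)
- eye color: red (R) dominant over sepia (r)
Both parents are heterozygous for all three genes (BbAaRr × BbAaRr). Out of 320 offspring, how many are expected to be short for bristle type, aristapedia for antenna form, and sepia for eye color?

Trihybrid cross: BbAaRr × BbAaRr
Each trait segregates independently with a 3:1 phenotypic ratio, so each gene contributes 3/4 (dominant) or 1/4 (recessive).
Target: short (bristle type), aristapedia (antenna form), sepia (eye color)
Probability = product of independent per-trait probabilities
= 1/4 × 1/4 × 1/4 = 1/64
Expected count = 1/64 × 320 = 5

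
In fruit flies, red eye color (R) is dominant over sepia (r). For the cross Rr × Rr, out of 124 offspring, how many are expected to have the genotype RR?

Punnett square for Rr × Rr:
Offspring genotypes: 1 RR, 2 Rr, 1 rr
Total offspring: 4
Count with target: 1
Probability: 1/4
Expected count = 1/4 × 124 = 31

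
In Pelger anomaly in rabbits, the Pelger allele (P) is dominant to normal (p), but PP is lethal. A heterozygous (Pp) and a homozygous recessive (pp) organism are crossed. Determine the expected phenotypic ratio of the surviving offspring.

Cross: Pp × pp
Punnett square offspring (before lethality): 2 Pp, 2 pp
No PP offspring are produced in this cross.
Ratio: 1 Pelger : 1 normal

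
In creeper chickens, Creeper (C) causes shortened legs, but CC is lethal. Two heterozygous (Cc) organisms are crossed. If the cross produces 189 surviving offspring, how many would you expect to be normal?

Cross: Cc × Cc
Punnett square offspring (before lethality): 1 CC, 2 Cc, 1 cc
The CC genotype is lethal (embryos die); surviving offspring: 2 Cc, 1 cc
normal: 1 out of 3 → fraction 1/3
Expected count = 1/3 × 189 = 63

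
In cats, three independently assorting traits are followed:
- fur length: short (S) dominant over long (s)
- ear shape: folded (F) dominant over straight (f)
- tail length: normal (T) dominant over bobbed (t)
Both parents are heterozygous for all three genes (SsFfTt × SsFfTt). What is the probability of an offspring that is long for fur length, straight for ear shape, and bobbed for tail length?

Trihybrid cross: SsFfTt × SsFfTt
Each trait segregates independently with a 3:1 phenotypic ratio, so each gene contributes 3/4 (dominant) or 1/4 (recessive).
Target: long (fur length), straight (ear shape), bobbed (tail length)
Probability = product of independent per-trait probabilities
= 1/4 × 1/4 × 1/4 = 1/64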